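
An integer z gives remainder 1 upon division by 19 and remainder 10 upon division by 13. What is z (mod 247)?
M = 19 × 13 = 247. M₁ = 13, y₁ ≡ 3 (mod 19). M₂ = 19, y₂ ≡ 11 (mod 13). z = 1×13×3 + 10×19×11 ≡ 153 (mod 247)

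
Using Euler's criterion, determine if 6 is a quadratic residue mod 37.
By Euler's criterion: 6^{18} ≡ 36 (mod 37). Since this equals -1 (≡ 36), 6 is not a QR.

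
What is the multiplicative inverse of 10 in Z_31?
Since 31 is prime, by Fermat 10^(-1) ≡ 10^{29} ≡ 28 (mod 31). Verify: 10 × 28 = 280 ≡ 1 (mod 31)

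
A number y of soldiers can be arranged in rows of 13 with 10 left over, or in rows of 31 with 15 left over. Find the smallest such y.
M = 13 × 31 = 403. M₁ = 31, y₁ ≡ 8 (mod 13). M₂ = 13, y₂ ≡ 12 (mod 31). y = 10×31×8 + 15×13×12 ≡ 387 (mod 403)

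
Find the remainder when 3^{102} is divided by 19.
By Fermat: 3^{18} ≡ 1 mod 19. 102 = 5×18 + 12. So 3^{102} ≡ 3^{12} ≡ 11 mod 19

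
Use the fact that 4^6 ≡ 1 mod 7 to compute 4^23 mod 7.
By Fermat: 4^{6} ≡ 1 mod 7. 23 = 3×6 + 5. So 4^{23} ≡ 4^{5} ≡ 2 mod 7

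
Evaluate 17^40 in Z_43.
By repeated squaring mod 43: 17^{1}≡17, 17^{2}≡31, 17^{4}≡15, 17^{8}≡10, 17^{16}≡14, 17^{32}≡24. Then 17^{40} = 17^{32+8} ≡ 24 × 10 ≡ 25 mod 43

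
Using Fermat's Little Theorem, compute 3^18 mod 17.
By Fermat: 3^{16} ≡ 1 (mod 17). So 3^{18} = 3^{16} · 3^{2} ≡ 3^{2} ≡ 9 (mod 17)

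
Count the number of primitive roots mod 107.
A prime p has φ(p-1) primitive roots; here φ(106) = 52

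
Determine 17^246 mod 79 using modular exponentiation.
Using Fermat: 17^{78} ≡ 1 (mod 79). 246 ≡ 12 (mod 78). So 17^{246} ≡ 17^{12} ≡ 65 (mod 79)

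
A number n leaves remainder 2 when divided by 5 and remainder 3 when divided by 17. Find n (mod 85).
M = 5 × 17 = 85. M₁ = 17, y₁ ≡ 3 (mod 5). M₂ = 5, y₂ ≡ 7 (mod 17). n = 2×17×3 + 3×5×7 ≡ 37 (mod 85)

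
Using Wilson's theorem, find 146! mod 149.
(148)! = (146)! × (147) × (148) ≡ -1 (mod 149). So (146)! ≡ -1 × [(148)(147)]^(-1) ≡ 74 (mod 149)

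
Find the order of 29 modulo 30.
Powers of 29 mod 30: 29^1≡29, 29^2≡1. So the order of 29 is 2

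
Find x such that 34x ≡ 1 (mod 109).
Since 109 is prime, by Fermat 34^(-1) ≡ 34^{107} ≡ 93 (mod 109). Verify: 34 × 93 = 3162 ≡ 1 (mod 109)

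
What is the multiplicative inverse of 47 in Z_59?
Since 59 is prime, by Fermat 47^(-1) ≡ 47^{57} ≡ 54 (mod 59). Verify: 47 × 54 = 2538 ≡ 1 (mod 59)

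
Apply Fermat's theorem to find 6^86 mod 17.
By Fermat: 6^{16} ≡ 1 mod 17. 86 = 5×16 + 6. So 6^{86} ≡ 6^{6} ≡ 8 mod 17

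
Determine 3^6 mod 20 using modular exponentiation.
By repeated squaring (mod 20): 3^{1}≡3, 3^{2}≡9, 3^{4}≡1. Then 3^{6} = 3^{4+2} ≡ 1 × 9 ≡ 9 (mod 20)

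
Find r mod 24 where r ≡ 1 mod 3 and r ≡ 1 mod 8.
M = 3 × 8 = 24. M₁ = 8, y₁ ≡ 2 mod 3. M₂ = 3, y₂ ≡ 3 mod 8. r = 1×8×2 + 1×3×3 ≡ 1 mod 24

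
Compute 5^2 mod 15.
5^{2} = 25 ≡ 10 (mod 15)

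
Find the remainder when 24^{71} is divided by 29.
By Fermat: 24^{28} ≡ 1 (mod 29). 71 = 2×28 + 15. So 24^{71} ≡ 24^{15} ≡ 24 (mod 29)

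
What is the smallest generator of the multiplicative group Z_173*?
g = 2. For each prime q|172: 2^{86}≡172, 2^{4}≡16, none ≡ 1, so ord_173(2) = 172 and 2 is a primitive root.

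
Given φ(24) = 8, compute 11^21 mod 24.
By Euler: 11^{8} ≡ 1 (mod 24) since gcd(11, 24) = 1. 21 = 2×8 + 5. So 11^{21} ≡ 11^{5} ≡ 11 (mod 24)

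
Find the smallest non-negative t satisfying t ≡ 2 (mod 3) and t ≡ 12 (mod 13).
M = 3 × 13 = 39. M₁ = 13, y₁ ≡ 1 (mod 3). M₂ = 3, y₂ ≡ 9 (mod 13). t = 2×13×1 + 12×3×9 ≡ 38 (mod 39)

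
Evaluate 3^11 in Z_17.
By repeated squaring (mod 17): 3^{1}≡3, 3^{2}≡9, 3^{4}≡13, 3^{8}≡16. Then 3^{11} = 3^{8+2+1} ≡ 16 × 9 × 3 ≡ 7 (mod 17)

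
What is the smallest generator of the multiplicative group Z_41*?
g = 6. For each prime q|40: 6^{20}≡40, 6^{8}≡10, none ≡ 1, so ord_41(6) = 40 and 6 is a primitive root.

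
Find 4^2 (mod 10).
4^{2} = 16 ≡ 6 (mod 10)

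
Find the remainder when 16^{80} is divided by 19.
By Fermat: 16^{18} ≡ 1 mod 19. 80 = 4×18 + 8. So 16^{80} ≡ 16^{8} ≡ 6 mod 19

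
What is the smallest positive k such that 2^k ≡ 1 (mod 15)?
Powers of 2 mod 15: 2^1≡2, 2^2≡4, 2^3≡8, 2^4≡1. So the order of 2 is 4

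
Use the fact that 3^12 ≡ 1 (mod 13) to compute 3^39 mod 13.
By Fermat: 3^{12} ≡ 1 (mod 13). 39 = 3×12 + 3. So 3^{39} ≡ 3^{3} ≡ 1 (mod 13)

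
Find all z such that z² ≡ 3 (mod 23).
The square roots of 3 mod 23 are 16 and 7. Verify: 16² = 256 ≡ 3 (mod 23)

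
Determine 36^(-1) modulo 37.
Since 37 is prime, by Fermat 36^(-1) ≡ 36^{35} ≡ 36 (mod 37). Verify: 36 × 36 = 1296 ≡ 1 (mod 37)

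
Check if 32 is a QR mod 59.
By Euler's criterion: 32^{29} ≡ 58 mod 59. Since this equals -1 (≡ 58), 32 is not a QR.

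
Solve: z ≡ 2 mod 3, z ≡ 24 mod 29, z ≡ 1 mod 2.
M = 3 × 29 × 2 = 174. M₁ = 58, y₁ ≡ 1 mod 3. M₂ = 6, y₂ ≡ 5 mod 29. M₃ = 87, y₃ ≡ 1 mod 2. z = 2×58×1 + 24×6×5 + 1×87×1 ≡ 53 mod 174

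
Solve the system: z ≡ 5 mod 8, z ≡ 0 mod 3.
M = 8 × 3 = 24. M₁ = 3, y₁ ≡ 3 mod 8. M₂ = 8, y₂ ≡ 2 mod 3. z = 5×3×3 + 0×8×2 ≡ 21 mod 24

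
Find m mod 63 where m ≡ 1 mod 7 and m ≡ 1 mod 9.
M = 7 × 9 = 63. M₁ = 9, y₁ ≡ 4 mod 7. M₂ = 7, y₂ ≡ 4 mod 9. m = 1×9×4 + 1×7×4 ≡ 1 mod 63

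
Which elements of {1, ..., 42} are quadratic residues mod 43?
QRs mod 43: {1, 4, 6, 9, 10, 11, 13, 14, 15, 16, 17, 21, 23, 24, 25, 31, 35, 36, 38, 40, 41}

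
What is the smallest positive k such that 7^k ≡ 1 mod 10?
Powers of 7 mod 10: 7^1≡7, 7^2≡9, 7^3≡3, 7^4≡1. So the order of 7 is 4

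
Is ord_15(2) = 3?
Powers of 2 mod 15: 2^1≡2, 2^2≡4, 2^3≡8, 2^4≡1. 2^3≡8≢1, so ord ≠ 3. No, the actual order is 4.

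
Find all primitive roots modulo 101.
There are φ(100) = 40 primitive roots mod 101: {2, 3, 7, 8, 11, 12, 15, 18, 26, 27, 28, 29, 34, 35, 38, 40, 42, 46, 48, 50, 51, 53, 55, 59, 61, 63, 66, 67, 72, 73, 74, 75, 83, 86, 89, 90, 93, 94, 98, 99}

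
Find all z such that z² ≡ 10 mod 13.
The square roots of 10 mod 13 are 7 and 6. Verify: 7² = 49 ≡ 10 mod 13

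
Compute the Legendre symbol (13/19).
(13/19) = 13^{9} mod 19 = -1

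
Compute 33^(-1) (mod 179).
Since 179 is prime, by Fermat 33^(-1) ≡ 33^{177} ≡ 38 (mod 179). Verify: 33 × 38 = 1254 ≡ 1 (mod 179)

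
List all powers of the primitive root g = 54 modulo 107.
54^1, 54^2, ..., 54^{106} mod 107: [54, 27, 67, 87, 97, 102, 51, 79, 93, 100, 50, 25, 66, 33, 70, 35, 71, 89, 98, 49, 78, 39, 73, 90, 45, 76, 38, 19, 63, 85, 96, 48, 24, 12, 6, 3, 55, 81, 94, 47, 77, 92, 46, 23, 65, 86, 43, 75, 91, 99, 103, 105, 106, 53, 80, 40, 20, 10, 5, 56, 28, 14, 7, 57, 82, 41, 74, 37, 72, 36, 18, 9, 58, 29, 68, 34, 17, 62, 31, 69, 88, 44, 22, 11, 59, 83, 95, 101, 104, 52, 26, 13, 60, 30, 15, 61, 84, 42, 21, 64, 32, 16, 8, 4, 2, 1]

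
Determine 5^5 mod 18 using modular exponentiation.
By repeated squaring mod 18: 5^{1}≡5, 5^{2}≡7, 5^{4}≡13. Then 5^{5} = 5^{4+1} ≡ 13 × 5 ≡ 11 mod 18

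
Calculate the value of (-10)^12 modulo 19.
By repeated squaring mod 19: (-10)^{1}≡9, (-10)^{2}≡5, (-10)^{4}≡6, (-10)^{8}≡17. Then (-10)^{12} = (-10)^{8+4} ≡ 17 × 6 ≡ 7 mod 19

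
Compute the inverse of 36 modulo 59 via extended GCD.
Extended GCD: 36(-18) + 59(11) = 1. So 36^(-1) ≡ -18 ≡ 41 mod 59. Verify: 36 × 41 = 1476 ≡ 1 mod 59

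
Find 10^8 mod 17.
By repeated squaring mod 17: 10^{1}≡10, 10^{2}≡15, 10^{4}≡4, 10^{8}≡16. So 10^{8} ≡ 16 mod 17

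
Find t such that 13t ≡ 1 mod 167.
Since 167 is prime, by Fermat 13^(-1) ≡ 13^{165} ≡ 90 mod 167. Verify: 13 × 90 = 1170 ≡ 1 mod 167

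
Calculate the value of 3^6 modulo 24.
By repeated squaring (mod 24): 3^{1}≡3, 3^{2}≡9, 3^{4}≡9. Then 3^{6} = 3^{4+2} ≡ 9 × 9 ≡ 9 (mod 24)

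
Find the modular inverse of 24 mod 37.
Since 37 is prime, by Fermat 24^(-1) ≡ 24^{35} ≡ 17 (mod 37). Verify: 24 × 17 = 408 ≡ 1 (mod 37)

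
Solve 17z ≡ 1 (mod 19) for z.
Since 19 is prime, by Fermat 17^(-1) ≡ 17^{17} ≡ 9 (mod 19). Verify: 17 × 9 = 153 ≡ 1 (mod 19)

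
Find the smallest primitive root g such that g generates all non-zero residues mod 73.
g = 5. Powers: [5, 25, 52, 41, 59, 3, 15, ...] generates all 72 non-zero residues.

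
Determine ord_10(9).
Powers of 9 mod 10: 9^1≡9, 9^2≡1. ord_10(9) = 2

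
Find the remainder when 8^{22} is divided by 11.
By Fermat: 8^{10} ≡ 1 (mod 11). 22 = 2×10 + 2. So 8^{22} ≡ 8^{2} ≡ 9 (mod 11)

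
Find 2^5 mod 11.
By repeated squaring mod 11: 2^{1}≡2, 2^{2}≡4, 2^{4}≡5. Then 2^{5} = 2^{4+1} ≡ 5 × 2 ≡ 10 mod 11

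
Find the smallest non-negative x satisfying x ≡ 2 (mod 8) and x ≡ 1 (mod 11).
M = 8 × 11 = 88. M₁ = 11, y₁ ≡ 3 (mod 8). M₂ = 8, y₂ ≡ 7 (mod 11). x = 2×11×3 + 1×8×7 ≡ 34 (mod 88)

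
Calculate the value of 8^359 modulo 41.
Using Fermat: 8^{40} ≡ 1 (mod 41). 359 ≡ 39 (mod 40). So 8^{359} ≡ 8^{39} ≡ 36 (mod 41)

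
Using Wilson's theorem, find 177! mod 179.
(178)! = (177)! × (178) ≡ -1 (mod 179). So (177)! ≡ -1 × (178)^(-1) ≡ (-1)×(-1) = 1 (mod 179)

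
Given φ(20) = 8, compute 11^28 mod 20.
By Euler: 11^{8} ≡ 1 mod 20 since gcd(11, 20) = 1. 28 = 3×8 + 4. So 11^{28} ≡ 11^{4} ≡ 1 mod 20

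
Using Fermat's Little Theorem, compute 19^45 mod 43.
By Fermat: 19^{42} ≡ 1 (mod 43). So 19^{45} = 19^{42} · 19^{3} ≡ 19^{3} ≡ 22 (mod 43)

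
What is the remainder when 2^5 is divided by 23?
By repeated squaring (mod 23): 2^{1}≡2, 2^{2}≡4, 2^{4}≡16. Then 2^{5} = 2^{4+1} ≡ 16 × 2 ≡ 9 (mod 23)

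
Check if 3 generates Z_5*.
ord_5(3) divides 4. For each prime q|4: 3^{2}≡4, none ≡ 1. So 3 has order 4 and is a primitive root mod 5.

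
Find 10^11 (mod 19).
By repeated squaring (mod 19): 10^{1}≡10, 10^{2}≡5, 10^{4}≡6, 10^{8}≡17. Then 10^{11} = 10^{8+2+1} ≡ 17 × 5 × 10 ≡ 14 (mod 19)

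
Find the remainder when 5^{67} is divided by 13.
By Fermat: 5^{12} ≡ 1 mod 13. 67 = 5×12 + 7. So 5^{67} ≡ 5^{7} ≡ 8 mod 13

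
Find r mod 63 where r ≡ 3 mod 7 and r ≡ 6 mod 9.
M = 7 × 9 = 63. M₁ = 9, y₁ ≡ 4 mod 7. M₂ = 7, y₂ ≡ 4 mod 9. r = 3×9×4 + 6×7×4 ≡ 24 mod 63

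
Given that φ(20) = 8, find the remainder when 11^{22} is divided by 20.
By Euler: 11^{8} ≡ 1 mod 20 since gcd(11, 20) = 1. 22 = 2×8 + 6. So 11^{22} ≡ 11^{6} ≡ 1 mod 20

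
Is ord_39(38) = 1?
Powers of 38 mod 39: 38^1≡38, 38^2≡1. 38^1≡38≢1, so ord ≠ 1. No, the actual order is 2.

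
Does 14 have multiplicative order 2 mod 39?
Powers of 14 mod 39: 14^1≡14, 14^2≡1. First k with 14^k≡1 is k=2. Yes, ord_39(14) = 2.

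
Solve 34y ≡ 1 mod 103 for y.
Since 103 is prime, by Fermat 34^(-1) ≡ 34^{101} ≡ 100 mod 103. Verify: 34 × 100 = 3400 ≡ 1 mod 103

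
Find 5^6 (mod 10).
By repeated squaring (mod 10): 5^{1}≡5, 5^{2}≡5, 5^{4}≡5. Then 5^{6} = 5^{4+2} ≡ 5 × 5 ≡ 5 (mod 10)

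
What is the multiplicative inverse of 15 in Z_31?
Since 31 is prime, by Fermat 15^(-1) ≡ 15^{29} ≡ 29 mod 31. Verify: 15 × 29 = 435 ≡ 1 mod 31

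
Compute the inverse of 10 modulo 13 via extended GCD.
Extended GCD: 10(4) + 13(-3) = 1. So 10^(-1) ≡ 4 mod 13. Verify: 10 × 4 = 40 ≡ 1 mod 13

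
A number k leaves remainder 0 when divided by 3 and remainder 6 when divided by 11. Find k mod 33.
M = 3 × 11 = 33. M₁ = 11, y₁ ≡ 2 mod 3. M₂ = 3, y₂ ≡ 4 mod 11. k = 0×11×2 + 6×3×4 ≡ 6 mod 33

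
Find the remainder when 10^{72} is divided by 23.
By Fermat: 10^{22} ≡ 1 mod 23. 72 = 3×22 + 6. So 10^{72} ≡ 10^{6} ≡ 6 mod 23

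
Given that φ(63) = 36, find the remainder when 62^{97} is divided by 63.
By Euler: 62^{36} ≡ 1 (mod 63) since gcd(62, 63) = 1. 97 = 2×36 + 25. So 62^{97} ≡ 62^{25} ≡ 62 (mod 63)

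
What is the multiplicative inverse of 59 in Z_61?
Since 61 is prime, by Fermat 59^(-1) ≡ 59^{59} ≡ 30 (mod 61). Verify: 59 × 30 = 1770 ≡ 1 (mod 61)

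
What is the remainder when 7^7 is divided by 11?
By repeated squaring mod 11: 7^{1}≡7, 7^{2}≡5, 7^{4}≡3. Then 7^{7} = 7^{4+2+1} ≡ 3 × 5 × 7 ≡ 6 mod 11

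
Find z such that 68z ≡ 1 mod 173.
Since 173 is prime, by Fermat 68^(-1) ≡ 68^{171} ≡ 28 mod 173. Verify: 68 × 28 = 1904 ≡ 1 mod 173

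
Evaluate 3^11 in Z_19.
By repeated squaring mod 19: 3^{1}≡3, 3^{2}≡9, 3^{4}≡5, 3^{8}≡6. Then 3^{11} = 3^{8+2+1} ≡ 6 × 9 × 3 ≡ 10 mod 19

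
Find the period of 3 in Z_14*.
Powers of 3 mod 14: 3^1≡3, 3^2≡9, 3^3≡13, 3^4≡11, 3^5≡5, 3^6≡1. Order = 6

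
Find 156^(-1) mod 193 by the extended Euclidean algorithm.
Extended GCD: 156(73) + 193(-59) = 1. So 156^(-1) ≡ 73 mod 193. Verify: 156 × 73 = 11388 ≡ 1 mod 193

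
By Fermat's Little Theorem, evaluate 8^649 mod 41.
By Fermat: 8^{40} ≡ 1 (mod 41). 649 ≡ 9 (mod 40). So 8^{649} ≡ 8^{9} ≡ 5 (mod 41)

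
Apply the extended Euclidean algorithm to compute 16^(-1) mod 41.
Extended GCD: 16(18) + 41(-7) = 1. So 16^(-1) ≡ 18 mod 41. Verify: 16 × 18 = 288 ≡ 1 mod 41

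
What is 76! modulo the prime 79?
(78)! = (76)! × (77) × (78) ≡ -1 (mod 79). So (76)! ≡ -1 × [(78)(77)]^(-1) ≡ 39 (mod 79)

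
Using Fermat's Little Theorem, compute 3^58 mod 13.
By Fermat: 3^{12} ≡ 1 mod 13. 58 = 4×12 + 10. So 3^{58} ≡ 3^{10} ≡ 3 mod 13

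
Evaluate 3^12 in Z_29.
By repeated squaring mod 29: 3^{1}≡3, 3^{2}≡9, 3^{4}≡23, 3^{8}≡7. Then 3^{12} = 3^{8+4} ≡ 7 × 23 ≡ 16 mod 29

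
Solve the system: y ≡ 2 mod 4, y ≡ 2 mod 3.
M = 4 × 3 = 12. M₁ = 3, y₁ ≡ 3 mod 4. M₂ = 4, y₂ ≡ 1 mod 3. y = 2×3×3 + 2×4×1 ≡ 2 mod 12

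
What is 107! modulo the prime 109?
(108)! = (107)! × (108) ≡ -1 mod 109. So (107)! ≡ -1 × (108)^(-1) ≡ (-1)×(-1) = 1 mod 109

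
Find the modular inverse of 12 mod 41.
Since 41 is prime, by Fermat 12^(-1) ≡ 12^{39} ≡ 24 mod 41. Verify: 12 × 24 = 288 ≡ 1 mod 41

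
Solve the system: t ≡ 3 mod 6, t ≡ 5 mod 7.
M = 6 × 7 = 42. M₁ = 7, y₁ ≡ 1 mod 6. M₂ = 6, y₂ ≡ 6 mod 7. t = 3×7×1 + 5×6×6 ≡ 33 mod 42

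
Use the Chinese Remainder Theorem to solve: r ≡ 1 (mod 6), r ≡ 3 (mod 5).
M = 6 × 5 = 30. M₁ = 5, y₁ ≡ 5 (mod 6). M₂ = 6, y₂ ≡ 1 (mod 5). r = 1×5×5 + 3×6×1 ≡ 13 (mod 30)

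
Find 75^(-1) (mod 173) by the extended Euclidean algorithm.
Extended GCD: 75(30) + 173(-13) = 1. So 75^(-1) ≡ 30 (mod 173). Verify: 75 × 30 = 2250 ≡ 1 (mod 173)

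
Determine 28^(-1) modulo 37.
Since 37 is prime, by Fermat 28^(-1) ≡ 28^{35} ≡ 4 mod 37. Verify: 28 × 4 = 112 ≡ 1 mod 37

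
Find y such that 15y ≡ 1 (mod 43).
Since 43 is prime, by Fermat 15^(-1) ≡ 15^{41} ≡ 23 (mod 43). Verify: 15 × 23 = 345 ≡ 1 (mod 43)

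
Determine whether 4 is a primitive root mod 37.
4^{18} ≡ 1 mod 37 and 18 < 36, so ord_37(4) = 18 ≠ 36 and 4 is not a primitive root.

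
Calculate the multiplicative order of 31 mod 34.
Powers of 31 mod 34: 31^1≡31, 31^2≡9, 31^3≡7, 31^4≡13, 31^5≡29, 31^6≡15, 31^7≡23, 31^8≡33, 31^9≡3, 31^10≡25, 31^11≡27, 31^12≡21, 31^13≡5, 31^14≡19, 31^15≡11, 31^16≡1. Order = 16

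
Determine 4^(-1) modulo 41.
Since 41 is prime, by Fermat 4^(-1) ≡ 4^{39} ≡ 31 (mod 41). Verify: 4 × 31 = 124 ≡ 1 (mod 41)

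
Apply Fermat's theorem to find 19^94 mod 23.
By Fermat: 19^{22} ≡ 1 mod 23. 94 = 4×22 + 6. So 19^{94} ≡ 19^{6} ≡ 2 mod 23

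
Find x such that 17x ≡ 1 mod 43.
Since 43 is prime, by Fermat 17^(-1) ≡ 17^{41} ≡ 38 mod 43. Verify: 17 × 38 = 646 ≡ 1 mod 43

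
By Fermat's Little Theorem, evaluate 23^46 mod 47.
By Fermat's Little Theorem, 23^{46} ≡ 1 (mod 47) since 47 is prime and gcd(23, 47) = 1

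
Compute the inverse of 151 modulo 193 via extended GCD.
Extended GCD: 151(-23) + 193(18) = 1. So 151^(-1) ≡ -23 ≡ 170 (mod 193). Verify: 151 × 170 = 25670 ≡ 1 (mod 193)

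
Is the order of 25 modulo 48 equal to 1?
Powers of 25 mod 48: 25^1≡25, 25^2≡1. 25^1≡25≢1, so ord ≠ 1. No, the actual order is 2.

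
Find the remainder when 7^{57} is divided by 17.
By Fermat: 7^{16} ≡ 1 (mod 17). 57 = 3×16 + 9. So 7^{57} ≡ 7^{9} ≡ 10 (mod 17)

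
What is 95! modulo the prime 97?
(96)! = (95)! × (96) ≡ -1 mod 97. So (95)! ≡ -1 × (96)^(-1) ≡ (-1)×(-1) = 1 mod 97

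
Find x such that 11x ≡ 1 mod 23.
Since 23 is prime, by Fermat 11^(-1) ≡ 11^{21} ≡ 21 mod 23. Verify: 11 × 21 = 231 ≡ 1 mod 23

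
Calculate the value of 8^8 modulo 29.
By repeated squaring mod 29: 8^{1}≡8, 8^{2}≡6, 8^{4}≡7, 8^{8}≡20. So 8^{8} ≡ 20 mod 29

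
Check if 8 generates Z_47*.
8^{23} ≡ 1 mod 47 and 23 < 46, so ord_47(8) = 23 ≠ 46 and 8 is not a primitive root.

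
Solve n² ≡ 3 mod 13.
The square roots of 3 mod 13 are 9 and 4. Verify: 9² = 81 ≡ 3 mod 13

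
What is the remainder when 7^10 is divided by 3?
Using Fermat: 7^{2} ≡ 1 (mod 3). 10 ≡ 0 (mod 2). So 7^{10} ≡ 7^{0} ≡ 1 (mod 3)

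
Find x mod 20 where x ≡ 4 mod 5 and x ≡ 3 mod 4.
M = 5 × 4 = 20. M₁ = 4, y₁ ≡ 4 mod 5. M₂ = 5, y₂ ≡ 1 mod 4. x = 4×4×4 + 3×5×1 ≡ 19 mod 20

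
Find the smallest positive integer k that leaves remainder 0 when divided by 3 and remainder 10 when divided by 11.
M = 3 × 11 = 33. M₁ = 11, y₁ ≡ 2 mod 3. M₂ = 3, y₂ ≡ 4 mod 11. k = 0×11×2 + 10×3×4 ≡ 21 mod 33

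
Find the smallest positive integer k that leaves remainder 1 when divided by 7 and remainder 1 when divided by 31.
M = 7 × 31 = 217. M₁ = 31, y₁ ≡ 5 (mod 7). M₂ = 7, y₂ ≡ 9 (mod 31). k = 1×31×5 + 1×7×9 ≡ 1 (mod 217)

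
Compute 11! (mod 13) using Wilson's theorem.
(12)! = (11)! × (12) ≡ -1 (mod 13). So (11)! ≡ -1 × (12)^(-1) ≡ (-1)×(-1) = 1 (mod 13)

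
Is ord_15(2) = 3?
Powers of 2 mod 15: 2^1≡2, 2^2≡4, 2^3≡8, 2^4≡1. 2^3≡8≢1, so ord ≠ 3. No, the actual order is 4.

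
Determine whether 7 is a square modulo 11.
By Euler's criterion: 7^{5} ≡ 10 (mod 11). Since this equals -1 (≡ 10), 7 is not a QR.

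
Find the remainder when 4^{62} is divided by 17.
By Fermat: 4^{16} ≡ 1 mod 17. 62 = 3×16 + 14. So 4^{62} ≡ 4^{14} ≡ 16 mod 17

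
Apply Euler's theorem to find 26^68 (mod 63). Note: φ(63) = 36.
By Euler: 26^{36} ≡ 1 (mod 63) since gcd(26, 63) = 1. 68 = 1×36 + 32. So 26^{68} ≡ 26^{32} ≡ 46 (mod 63)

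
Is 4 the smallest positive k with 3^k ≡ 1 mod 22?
Powers of 3 mod 22: 3^1≡3, 3^2≡9, 3^3≡5, 3^4≡15, 3^5≡1. 3^4≡15≢1, so ord ≠ 4. No, the actual order is 5.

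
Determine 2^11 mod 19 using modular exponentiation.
By repeated squaring mod 19: 2^{1}≡2, 2^{2}≡4, 2^{4}≡16, 2^{8}≡9. Then 2^{11} = 2^{8+2+1} ≡ 9 × 4 × 2 ≡ 15 mod 19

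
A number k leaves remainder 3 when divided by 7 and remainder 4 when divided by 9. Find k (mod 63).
M = 7 × 9 = 63. M₁ = 9, y₁ ≡ 4 (mod 7). M₂ = 7, y₂ ≡ 4 (mod 9). k = 3×9×4 + 4×7×4 ≡ 31 (mod 63)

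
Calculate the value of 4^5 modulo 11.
By repeated squaring mod 11: 4^{1}≡4, 4^{2}≡5, 4^{4}≡3. Then 4^{5} = 4^{4+1} ≡ 3 × 4 ≡ 1 mod 11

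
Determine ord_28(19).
Powers of 19 mod 28: 19^1≡19, 19^2≡25, 19^3≡27, 19^4≡9, 19^5≡3, 19^6≡1. ord_28(19) = 6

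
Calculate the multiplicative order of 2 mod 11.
Powers of 2 mod 11: 2^1≡2, 2^2≡4, 2^3≡8, 2^4≡5, 2^5≡10, 2^6≡9, 2^7≡7, 2^8≡3, 2^9≡6, 2^10≡1. So the order of 2 is 10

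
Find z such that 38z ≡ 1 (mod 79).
Since 79 is prime, by Fermat 38^(-1) ≡ 38^{77} ≡ 52 (mod 79). Verify: 38 × 52 = 1976 ≡ 1 (mod 79)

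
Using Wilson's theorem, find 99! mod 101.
(100)! = (99)! × (100) ≡ -1 mod 101. So (99)! ≡ -1 × (100)^(-1) ≡ (-1)×(-1) = 1 mod 101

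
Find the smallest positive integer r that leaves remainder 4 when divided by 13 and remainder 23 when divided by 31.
M = 13 × 31 = 403. M₁ = 31, y₁ ≡ 8 (mod 13). M₂ = 13, y₂ ≡ 12 (mod 31). r = 4×31×8 + 23×13×12 ≡ 147 (mod 403)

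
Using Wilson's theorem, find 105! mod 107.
(106)! = (105)! × (106) ≡ -1 (mod 107). So (105)! ≡ -1 × (106)^(-1) ≡ (-1)×(-1) = 1 (mod 107)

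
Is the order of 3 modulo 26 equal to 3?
Powers of 3 mod 26: 3^1≡3, 3^2≡9, 3^3≡1. First k with 3^k≡1 is k=3. Yes, ord_26(3) = 3.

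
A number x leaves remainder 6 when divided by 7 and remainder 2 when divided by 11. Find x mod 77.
M = 7 × 11 = 77. M₁ = 11, y₁ ≡ 2 mod 7. M₂ = 7, y₂ ≡ 8 mod 11. x = 6×11×2 + 2×7×8 ≡ 13 mod 77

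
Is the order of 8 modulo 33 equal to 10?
Powers of 8 mod 33: 8^1≡8, 8^2≡31, 8^3≡17, 8^4≡4, 8^5≡32, 8^6≡25, 8^7≡2, 8^8≡16, 8^9≡29, 8^10≡1. First k with 8^k≡1 is k=10. Yes, ord_33(8) = 10.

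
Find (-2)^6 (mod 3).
Using Fermat: (-2)^{2} ≡ 1 (mod 3). 6 ≡ 0 (mod 2). So (-2)^{6} ≡ (-2)^{0} ≡ 1 (mod 3)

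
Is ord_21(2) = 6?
Powers of 2 mod 21: 2^1≡2, 2^2≡4, 2^3≡8, 2^4≡16, 2^5≡11, 2^6≡1. First k with 2^k≡1 is k=6. Yes, ord_21(2) = 6.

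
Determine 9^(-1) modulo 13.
Since 13 is prime, by Fermat 9^(-1) ≡ 9^{11} ≡ 3 (mod 13). Verify: 9 × 3 = 27 ≡ 1 (mod 13)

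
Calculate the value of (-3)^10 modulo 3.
By repeated squaring (mod 3): (-3)^{1}≡0, (-3)^{2}≡0, (-3)^{4}≡0, (-3)^{8}≡0. Then (-3)^{10} = (-3)^{8+2} ≡ 0 × 0 ≡ 0 (mod 3)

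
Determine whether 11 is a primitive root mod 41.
ord_41(11) divides 40. For each prime q|40: 11^{20}≡40, 11^{8}≡16, none ≡ 1. So 11 has order 40 and is a primitive root mod 41.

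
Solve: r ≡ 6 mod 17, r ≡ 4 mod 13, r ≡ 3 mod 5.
M = 17 × 13 × 5 = 1105. M₁ = 65, y₁ ≡ 11 mod 17. M₂ = 85, y₂ ≡ 2 mod 13. M₃ = 221, y₃ ≡ 1 mod 5. r = 6×65×11 + 4×85×2 + 3×221×1 ≡ 108 mod 1105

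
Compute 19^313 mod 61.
Using Fermat: 19^{60} ≡ 1 (mod 61). 313 ≡ 13 (mod 60). So 19^{313} ≡ 19^{13} ≡ 49 (mod 61)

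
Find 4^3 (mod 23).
4^{3} = 64 ≡ 18 (mod 23)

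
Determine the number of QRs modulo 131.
Exactly half the non-zero residues mod a prime are QRs: (131-1)/2 = 65.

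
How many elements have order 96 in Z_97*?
There are φ(97-1) = φ(96) = 32 primitive roots modulo 97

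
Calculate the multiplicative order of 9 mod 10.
Powers of 9 mod 10: 9^1≡9, 9^2≡1. So the order of 9 is 2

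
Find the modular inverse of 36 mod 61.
Since 61 is prime, by Fermat 36^(-1) ≡ 36^{59} ≡ 39 mod 61. Verify: 36 × 39 = 1404 ≡ 1 mod 61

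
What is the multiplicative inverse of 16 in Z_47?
Since 47 is prime, by Fermat 16^(-1) ≡ 16^{45} ≡ 3 (mod 47). Verify: 16 × 3 = 48 ≡ 1 (mod 47)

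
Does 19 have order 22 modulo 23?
ord_23(19) divides 22. For each prime q|22: 19^{11}≡22, 19^{2}≡16, none ≡ 1. So 19 has order 22 and is a primitive root mod 23.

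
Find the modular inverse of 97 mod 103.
Since 103 is prime, by Fermat 97^(-1) ≡ 97^{101} ≡ 17 (mod 103). Verify: 97 × 17 = 1649 ≡ 1 (mod 103)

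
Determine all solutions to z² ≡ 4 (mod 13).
The square roots of 4 mod 13 are 11 and 2. Verify: 11² = 121 ≡ 4 (mod 13)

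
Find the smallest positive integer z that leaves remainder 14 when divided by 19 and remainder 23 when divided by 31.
M = 19 × 31 = 589. M₁ = 31, y₁ ≡ 8 mod 19. M₂ = 19, y₂ ≡ 18 mod 31. z = 14×31×8 + 23×19×18 ≡ 147 mod 589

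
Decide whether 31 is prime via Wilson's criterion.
(30)! mod 31 = 30. Since 30 ≡ -1 (mod 31), 31 is prime.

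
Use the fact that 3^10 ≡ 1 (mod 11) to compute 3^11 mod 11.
By Fermat: 3^{10} ≡ 1 (mod 11). So 3^{11} = 3^{10} · 3^{1} ≡ 3^{1} ≡ 3 (mod 11)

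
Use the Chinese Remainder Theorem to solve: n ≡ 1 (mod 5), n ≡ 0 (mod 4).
M = 5 × 4 = 20. M₁ = 4, y₁ ≡ 4 (mod 5). M₂ = 5, y₂ ≡ 1 (mod 4). n = 1×4×4 + 0×5×1 ≡ 16 (mod 20)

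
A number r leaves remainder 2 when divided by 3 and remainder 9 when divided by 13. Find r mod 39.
M = 3 × 13 = 39. M₁ = 13, y₁ ≡ 1 mod 3. M₂ = 3, y₂ ≡ 9 mod 13. r = 2×13×1 + 9×3×9 ≡ 35 mod 39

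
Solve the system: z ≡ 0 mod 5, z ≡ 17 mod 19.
M = 5 × 19 = 95. M₁ = 19, y₁ ≡ 4 mod 5. M₂ = 5, y₂ ≡ 4 mod 19. z = 0×19×4 + 17×5×4 ≡ 55 mod 95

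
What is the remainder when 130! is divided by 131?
By Wilson's theorem, (130)! ≡ -1 ≡ 130 (mod 131)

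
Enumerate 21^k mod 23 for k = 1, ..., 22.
21^1, 21^2, ..., 21^{22} mod 23: [21, 4, 15, 16, 14, 18, 10, 3, 17, 12, 22, 2, 19, 8, 7, 9, 5, 13, 20, 6, 11, 1]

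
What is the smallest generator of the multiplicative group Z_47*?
g = 5. Powers: [5, 25, 31, 14, 23, 21, 11, ...] generates all 46 non-zero residues.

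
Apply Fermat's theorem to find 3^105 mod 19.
By Fermat: 3^{18} ≡ 1 mod 19. 105 = 5×18 + 15. So 3^{105} ≡ 3^{15} ≡ 12 mod 19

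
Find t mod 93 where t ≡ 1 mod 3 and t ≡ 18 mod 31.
M = 3 × 31 = 93. M₁ = 31, y₁ ≡ 1 mod 3. M₂ = 3, y₂ ≡ 21 mod 31. t = 1×31×1 + 18×3×21 ≡ 49 mod 93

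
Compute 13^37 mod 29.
Using Fermat: 13^{28} ≡ 1 mod 29. 37 ≡ 9 mod 28. So 13^{37} ≡ 13^{9} ≡ 5 mod 29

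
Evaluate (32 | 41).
(32/41) = 32^{20} mod 41 = 1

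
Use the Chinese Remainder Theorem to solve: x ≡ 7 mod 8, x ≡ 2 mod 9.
M = 8 × 9 = 72. M₁ = 9, y₁ ≡ 1 mod 8. M₂ = 8, y₂ ≡ 8 mod 9. x = 7×9×1 + 2×8×8 ≡ 47 mod 72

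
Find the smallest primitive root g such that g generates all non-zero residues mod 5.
g = 2. For each prime q|4: 2^{2}≡4, none ≡ 1, so ord_5(2) = 4 and 2 is a primitive root.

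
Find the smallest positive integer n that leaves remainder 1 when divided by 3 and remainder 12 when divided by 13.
M = 3 × 13 = 39. M₁ = 13, y₁ ≡ 1 mod 3. M₂ = 3, y₂ ≡ 9 mod 13. n = 1×13×1 + 12×3×9 ≡ 25 mod 39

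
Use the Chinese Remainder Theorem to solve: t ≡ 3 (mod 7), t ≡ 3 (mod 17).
M = 7 × 17 = 119. M₁ = 17, y₁ ≡ 5 (mod 7). M₂ = 7, y₂ ≡ 5 (mod 17). t = 3×17×5 + 3×7×5 ≡ 3 (mod 119)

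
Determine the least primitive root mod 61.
g = 2. Powers: [2, 4, 8, 16, 32, 3, 6, ...] generates all 60 non-zero residues.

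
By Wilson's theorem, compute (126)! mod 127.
By Wilson's theorem, (126)! ≡ -1 ≡ 126 mod 127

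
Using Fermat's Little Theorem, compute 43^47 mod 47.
By Fermat: 43^{46} ≡ 1 mod 47. So 43^{47} = 43^{46} · 43^{1} ≡ 43^{1} ≡ 43 mod 47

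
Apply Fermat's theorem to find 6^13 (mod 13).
By Fermat: 6^{12} ≡ 1 (mod 13). So 6^{13} = 6^{12} · 6^{1} ≡ 6^{1} ≡ 6 (mod 13)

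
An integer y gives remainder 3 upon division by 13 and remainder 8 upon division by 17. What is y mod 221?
M = 13 × 17 = 221. M₁ = 17, y₁ ≡ 10 mod 13. M₂ = 13, y₂ ≡ 4 mod 17. y = 3×17×10 + 8×13×4 ≡ 42 mod 221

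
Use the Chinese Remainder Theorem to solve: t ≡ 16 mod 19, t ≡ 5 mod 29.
M = 19 × 29 = 551. M₁ = 29, y₁ ≡ 2 mod 19. M₂ = 19, y₂ ≡ 26 mod 29. t = 16×29×2 + 5×19×26 ≡ 92 mod 551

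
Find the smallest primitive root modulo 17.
g = 3. For each prime q|16: 3^{8}≡16, none ≡ 1, so ord_17(3) = 16 and 3 is a primitive root.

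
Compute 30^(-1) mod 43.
Since 43 is prime, by Fermat 30^(-1) ≡ 30^{41} ≡ 33 mod 43. Verify: 30 × 33 = 990 ≡ 1 mod 43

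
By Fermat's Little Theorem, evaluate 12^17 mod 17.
By Fermat: 12^{16} ≡ 1 (mod 17). So 12^{17} = 12^{16} · 12^{1} ≡ 12^{1} ≡ 12 (mod 17)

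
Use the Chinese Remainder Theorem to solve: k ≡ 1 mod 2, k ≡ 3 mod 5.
M = 2 × 5 = 10. M₁ = 5, y₁ ≡ 1 mod 2. M₂ = 2, y₂ ≡ 3 mod 5. k = 1×5×1 + 3×2×3 ≡ 3 mod 10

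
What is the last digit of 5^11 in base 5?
By repeated squaring (mod 5): 5^{1}≡0, 5^{2}≡0, 5^{4}≡0, 5^{8}≡0. Then 5^{11} = 5^{8+2+1} ≡ 0 × 0 × 0 ≡ 0 (mod 5)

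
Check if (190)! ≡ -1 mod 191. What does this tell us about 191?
(190)! mod 191 = 190. Since this equals -1 mod 191, Wilson confirms 191 is prime.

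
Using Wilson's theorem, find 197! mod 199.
(198)! = (197)! × (198) ≡ -1 (mod 199). So (197)! ≡ -1 × (198)^(-1) ≡ (-1)×(-1) = 1 (mod 199)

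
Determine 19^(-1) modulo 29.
Since 29 is prime, by Fermat 19^(-1) ≡ 19^{27} ≡ 26 (mod 29). Verify: 19 × 26 = 494 ≡ 1 (mod 29)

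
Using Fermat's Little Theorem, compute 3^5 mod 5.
By Fermat: 3^{4} ≡ 1 mod 5. So 3^{5} = 3^{4} · 3^{1} ≡ 3^{1} ≡ 3 mod 5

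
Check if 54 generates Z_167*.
54^{83} ≡ 1 (mod 167) and 83 < 166, so ord_167(54) = 83 ≠ 166 and 54 is not a primitive root.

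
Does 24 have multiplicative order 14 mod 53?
Powers of 24 mod 53: 24^1≡24, 24^2≡46, 24^3≡44, 24^4≡49, 24^5≡10, 24^6≡28, 24^7≡36, 24^8≡16, 24^9≡13, 24^10≡47, 24^11≡15, 24^12≡42, 24^13≡1. Already 24^13≡1, so the order is 13 < 14. No, the actual order is 13.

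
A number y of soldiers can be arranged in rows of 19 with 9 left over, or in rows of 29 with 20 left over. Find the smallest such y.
M = 19 × 29 = 551. M₁ = 29, y₁ ≡ 2 (mod 19). M₂ = 19, y₂ ≡ 26 (mod 29). y = 9×29×2 + 20×19×26 ≡ 484 (mod 551)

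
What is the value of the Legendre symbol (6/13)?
(6/13) = 6^{6} mod 13 = -1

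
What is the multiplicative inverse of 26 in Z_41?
Since 41 is prime, by Fermat 26^(-1) ≡ 26^{39} ≡ 30 (mod 41). Verify: 26 × 30 = 780 ≡ 1 (mod 41)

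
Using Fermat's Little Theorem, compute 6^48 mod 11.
By Fermat: 6^{10} ≡ 1 (mod 11). 48 = 4×10 + 8. So 6^{48} ≡ 6^{8} ≡ 4 (mod 11)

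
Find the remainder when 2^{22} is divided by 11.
By Fermat: 2^{10} ≡ 1 (mod 11). 22 = 2×10 + 2. So 2^{22} ≡ 2^{2} ≡ 4 (mod 11)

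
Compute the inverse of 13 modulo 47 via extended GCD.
Extended GCD: 13(-18) + 47(5) = 1. So 13^(-1) ≡ -18 ≡ 29 mod 47. Verify: 13 × 29 = 377 ≡ 1 mod 47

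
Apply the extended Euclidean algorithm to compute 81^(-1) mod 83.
Extended GCD: 81(41) + 83(-40) = 1. So 81^(-1) ≡ 41 mod 83. Verify: 81 × 41 = 3321 ≡ 1 mod 83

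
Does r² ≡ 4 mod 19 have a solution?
By Euler's criterion: 4^{9} ≡ 1 mod 19. Since this equals 1, 4 is a QR.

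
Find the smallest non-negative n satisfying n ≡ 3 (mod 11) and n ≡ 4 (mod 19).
M = 11 × 19 = 209. M₁ = 19, y₁ ≡ 7 (mod 11). M₂ = 11, y₂ ≡ 7 (mod 19). n = 3×19×7 + 4×11×7 ≡ 80 (mod 209)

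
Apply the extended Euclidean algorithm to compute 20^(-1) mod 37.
Extended GCD: 20(13) + 37(-7) = 1. So 20^(-1) ≡ 13 mod 37. Verify: 20 × 13 = 260 ≡ 1 mod 37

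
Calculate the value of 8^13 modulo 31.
By repeated squaring (mod 31): 8^{1}≡8, 8^{2}≡2, 8^{4}≡4, 8^{8}≡16. Then 8^{13} = 8^{8+4+1} ≡ 16 × 4 × 8 ≡ 16 (mod 31)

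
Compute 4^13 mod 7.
Using Fermat: 4^{6} ≡ 1 mod 7. 13 ≡ 1 mod 6. So 4^{13} ≡ 4^{1} ≡ 4 mod 7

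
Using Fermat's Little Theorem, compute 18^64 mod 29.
By Fermat: 18^{28} ≡ 1 mod 29. 64 = 2×28 + 8. So 18^{64} ≡ 18^{8} ≡ 16 mod 29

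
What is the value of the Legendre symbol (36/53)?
(36/53) = 36^{26} mod 53 = 1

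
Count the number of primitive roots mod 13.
A prime p has φ(p-1) primitive roots; here φ(12) = 4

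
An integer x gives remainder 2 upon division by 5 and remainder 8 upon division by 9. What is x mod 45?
M = 5 × 9 = 45. M₁ = 9, y₁ ≡ 4 mod 5. M₂ = 5, y₂ ≡ 2 mod 9. x = 2×9×4 + 8×5×2 ≡ 17 mod 45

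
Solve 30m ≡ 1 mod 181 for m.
Since 181 is prime, by Fermat 30^(-1) ≡ 30^{179} ≡ 175 mod 181. Verify: 30 × 175 = 5250 ≡ 1 mod 181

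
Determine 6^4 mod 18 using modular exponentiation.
6^{4} = 1296 ≡ 0 mod 18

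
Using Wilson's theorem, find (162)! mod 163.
By Wilson's theorem, (162)! ≡ -1 ≡ 162 (mod 163)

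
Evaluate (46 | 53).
(46/53) = 46^{26} mod 53 = 1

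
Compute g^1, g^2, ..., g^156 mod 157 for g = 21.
21^1, 21^2, ..., 21^{156} mod 157: [21, 127, 155, 115, 60, 4, 84, 37, 149, 146, 83, 16, 22, 148, 125, 113, 18, 64, 88, 121, 29, 138, 72, 99, 38, 13, 116, 81, 131, 82, 152, 52, 150, 10, 53, 14, 137, 51, 129, 40, 55, 56, 77, 47, 45, 3, 63, 67, 151, 31, 23, 12, 95, 111, 133, 124, 92, 48, 66, 130, 61, 25, 54, 35, 107, 49, 87, 100, 59, 140, 114, 39, 34, 86, 79, 89, 142, 156, 136, 30, 2, 42, 97, 153, 73, 120, 8, 11, 74, 141, 135, 9, 32, 44, 139, 93, 69, 36, 128, 19, 85, 58, 119, 144, 41, 76, 26, 75, 5, 105, 7, 147, 104, 143, 20, 106, 28, 117, 102, 101, 80, 110, 112, 154, 94, 90, 6, 126, 134, 145, 62, 46, 24, 33, 65, 109, 91, 27, 96, 132, 103, 122, 50, 108, 70, 57, 98, 17, 43, 118, 123, 71, 78, 68, 15, 1]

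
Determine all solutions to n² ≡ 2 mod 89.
The square roots of 2 mod 89 are 64 and 25. Verify: 64² = 4096 ≡ 2 mod 89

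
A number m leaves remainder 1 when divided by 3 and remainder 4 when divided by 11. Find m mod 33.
M = 3 × 11 = 33. M₁ = 11, y₁ ≡ 2 mod 3. M₂ = 3, y₂ ≡ 4 mod 11. m = 1×11×2 + 4×3×4 ≡ 4 mod 33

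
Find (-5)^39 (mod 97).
By repeated squaring (mod 97): (-5)^{1}≡92, (-5)^{2}≡25, (-5)^{4}≡43, (-5)^{8}≡6, (-5)^{16}≡36, (-5)^{32}≡35. Then (-5)^{39} = (-5)^{32+4+2+1} ≡ 35 × 43 × 25 × 92 ≡ 55 (mod 97)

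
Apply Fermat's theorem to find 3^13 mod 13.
By Fermat: 3^{12} ≡ 1 mod 13. So 3^{13} = 3^{12} · 3^{1} ≡ 3^{1} ≡ 3 mod 13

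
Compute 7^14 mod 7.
By repeated squaring mod 7: 7^{1}≡0, 7^{2}≡0, 7^{4}≡0, 7^{8}≡0. Then 7^{14} = 7^{8+4+2} ≡ 0 × 0 × 0 ≡ 0 mod 7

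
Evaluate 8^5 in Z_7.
By repeated squaring (mod 7): 8^{1}≡1, 8^{2}≡1, 8^{4}≡1. Then 8^{5} = 8^{4+1} ≡ 1 × 1 ≡ 1 (mod 7)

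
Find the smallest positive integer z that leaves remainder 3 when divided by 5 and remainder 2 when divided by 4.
M = 5 × 4 = 20. M₁ = 4, y₁ ≡ 4 mod 5. M₂ = 5, y₂ ≡ 1 mod 4. z = 3×4×4 + 2×5×1 ≡ 18 mod 20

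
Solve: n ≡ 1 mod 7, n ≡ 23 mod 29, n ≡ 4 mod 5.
M = 7 × 29 × 5 = 1015. M₁ = 145, y₁ ≡ 3 mod 7. M₂ = 35, y₂ ≡ 5 mod 29. M₃ = 203, y₃ ≡ 2 mod 5. n = 1×145×3 + 23×35×5 + 4×203×2 ≡ 1009 mod 1015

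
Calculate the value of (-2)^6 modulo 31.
By repeated squaring (mod 31): (-2)^{1}≡29, (-2)^{2}≡4, (-2)^{4}≡16. Then (-2)^{6} = (-2)^{4+2} ≡ 16 × 4 ≡ 2 (mod 31)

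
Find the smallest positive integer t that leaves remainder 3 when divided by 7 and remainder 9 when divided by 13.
M = 7 × 13 = 91. M₁ = 13, y₁ ≡ 6 (mod 7). M₂ = 7, y₂ ≡ 2 (mod 13). t = 3×13×6 + 9×7×2 ≡ 87 (mod 91)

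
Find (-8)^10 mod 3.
Using Fermat: (-8)^{2} ≡ 1 mod 3. 10 ≡ 0 mod 2. So (-8)^{10} ≡ (-8)^{0} ≡ 1 mod 3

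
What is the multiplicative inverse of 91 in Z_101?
Since 101 is prime, by Fermat 91^(-1) ≡ 91^{99} ≡ 10 (mod 101). Verify: 91 × 10 = 910 ≡ 1 (mod 101)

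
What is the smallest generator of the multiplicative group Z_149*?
g = 2. For each prime q|148: 2^{74}≡148, 2^{4}≡16, none ≡ 1, so ord_149(2) = 148 and 2 is a primitive root.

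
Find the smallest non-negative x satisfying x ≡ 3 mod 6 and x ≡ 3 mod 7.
M = 6 × 7 = 42. M₁ = 7, y₁ ≡ 1 mod 6. M₂ = 6, y₂ ≡ 6 mod 7. x = 3×7×1 + 3×6×6 ≡ 3 mod 42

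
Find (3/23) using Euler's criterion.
(3/23) = 3^{11} mod 23 = 1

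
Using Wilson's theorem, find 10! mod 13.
(12)! = (10)! × (11) × (12) ≡ -1 (mod 13). So (10)! ≡ -1 × [(12)(11)]^(-1) ≡ 6 (mod 13)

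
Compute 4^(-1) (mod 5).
Since 5 is prime, by Fermat 4^(-1) ≡ 4^{3} ≡ 4 (mod 5). Verify: 4 × 4 = 16 ≡ 1 (mod 5)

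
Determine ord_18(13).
Powers of 13 mod 18: 13^1≡13, 13^2≡7, 13^3≡1. Order = 3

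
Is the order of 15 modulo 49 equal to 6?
Powers of 15 mod 49: 15^1≡15, 15^2≡29, 15^3≡43, 15^4≡8, 15^5≡22, 15^6≡36, 15^7≡1. 15^6≡36≢1, so ord ≠ 6. No, the actual order is 7.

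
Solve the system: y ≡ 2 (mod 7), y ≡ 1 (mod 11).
M = 7 × 11 = 77. M₁ = 11, y₁ ≡ 2 (mod 7). M₂ = 7, y₂ ≡ 8 (mod 11). y = 2×11×2 + 1×7×8 ≡ 23 (mod 77)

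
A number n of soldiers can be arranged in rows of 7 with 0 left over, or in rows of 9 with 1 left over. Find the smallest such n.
M = 7 × 9 = 63. M₁ = 9, y₁ ≡ 4 (mod 7). M₂ = 7, y₂ ≡ 4 (mod 9). n = 0×9×4 + 1×7×4 ≡ 28 (mod 63)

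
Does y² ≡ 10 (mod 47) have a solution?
By Euler's criterion: 10^{23} ≡ 46 (mod 47). Since this equals -1 (≡ 46), 10 is not a QR.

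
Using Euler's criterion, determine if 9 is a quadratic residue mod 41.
By Euler's criterion: 9^{20} ≡ 1 mod 41. Since this equals 1, 9 is a QR.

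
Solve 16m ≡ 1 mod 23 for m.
Since 23 is prime, by Fermat 16^(-1) ≡ 16^{21} ≡ 13 mod 23. Verify: 16 × 13 = 208 ≡ 1 mod 23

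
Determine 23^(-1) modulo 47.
Since 47 is prime, by Fermat 23^(-1) ≡ 23^{45} ≡ 45 (mod 47). Verify: 23 × 45 = 1035 ≡ 1 (mod 47)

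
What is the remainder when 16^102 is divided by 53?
Using Fermat: 16^{52} ≡ 1 mod 53. 102 ≡ 50 mod 52. So 16^{102} ≡ 16^{50} ≡ 47 mod 53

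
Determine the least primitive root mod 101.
g = 2. For each prime q|100: 2^{50}≡100, 2^{20}≡95, none ≡ 1, so ord_101(2) = 100 and 2 is a primitive root.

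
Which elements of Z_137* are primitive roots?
There are φ(136) = 64 primitive roots mod 137: {3, 5, 6, 12, 13, 20, 21, 23, 24, 26, 27, 29, 31, 33, 35, 40, 42, 43, 45, 46, 47, 48, 51, 52, 53, 54, 55, 57, 58, 62, 66, 67, 70, 71, 75, 79, 80, 82, 83, 84, 85, 86, 89, 90, 91, 92, 94, 95, 97, 102, 104, 106, 108, 110, 111, 113, 114, 116, 117, 124, 125, 131, 132, 134}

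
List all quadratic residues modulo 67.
QRs mod 67: {1, 4, 6, 9, 10, 14, 15, 16, 17, 19, 21, 22, 23, 24, 25, 26, 29, 33, 35, 36, 37, 39, 40, 47, 49, 54, 55, 56, 59, 60, 62, 64, 65}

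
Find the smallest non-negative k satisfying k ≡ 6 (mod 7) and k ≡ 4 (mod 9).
M = 7 × 9 = 63. M₁ = 9, y₁ ≡ 4 (mod 7). M₂ = 7, y₂ ≡ 4 (mod 9). k = 6×9×4 + 4×7×4 ≡ 13 (mod 63)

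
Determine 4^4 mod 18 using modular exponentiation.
4^{4} = 256 ≡ 4 mod 18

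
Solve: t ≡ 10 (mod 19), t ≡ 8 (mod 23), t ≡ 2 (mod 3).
M = 19 × 23 × 3 = 1311. M₁ = 69, y₁ ≡ 8 (mod 19). M₂ = 57, y₂ ≡ 21 (mod 23). M₃ = 437, y₃ ≡ 2 (mod 3). t = 10×69×8 + 8×57×21 + 2×437×2 ≡ 1112 (mod 1311)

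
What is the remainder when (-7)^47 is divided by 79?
By repeated squaring (mod 79): (-7)^{1}≡72, (-7)^{2}≡49, (-7)^{4}≡31, (-7)^{8}≡13, (-7)^{16}≡11, (-7)^{32}≡42. Then (-7)^{47} = (-7)^{32+8+4+2+1} ≡ 42 × 13 × 31 × 49 × 72 ≡ 13 (mod 79)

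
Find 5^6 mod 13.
By repeated squaring mod 13: 5^{1}≡5, 5^{2}≡12, 5^{4}≡1. Then 5^{6} = 5^{4+2} ≡ 1 × 12 ≡ 12 mod 13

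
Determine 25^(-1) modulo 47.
Since 47 is prime, by Fermat 25^(-1) ≡ 25^{45} ≡ 32 (mod 47). Verify: 25 × 32 = 800 ≡ 1 (mod 47)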